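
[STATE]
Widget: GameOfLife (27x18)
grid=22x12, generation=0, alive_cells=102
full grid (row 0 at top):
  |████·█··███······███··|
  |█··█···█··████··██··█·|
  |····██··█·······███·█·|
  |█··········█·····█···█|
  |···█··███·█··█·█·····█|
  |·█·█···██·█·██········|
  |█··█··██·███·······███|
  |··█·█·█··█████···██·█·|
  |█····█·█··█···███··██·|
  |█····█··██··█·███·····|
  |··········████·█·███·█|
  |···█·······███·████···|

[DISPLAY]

Gen: 0                     
████·█··███······███··     
█··█···█··████··██··█·     
····██··█·······███·█·     
█··········█·····█···█     
···█··███·█··█·█·····█     
·█·█···██·█·██········     
█··█··██·███·······███     
··█·█·█··█████···██·█·     
█····█·█··█···███··██·     
█····█··██··█·███·····     
··········████·█·███·█     
···█·······███·████···     
                           
                           
                           
                           
                           


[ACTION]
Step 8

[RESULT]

Gen: 8                     
████████··█···········     
█····████·█···········     
·██····███············     
·····██···············     
·····█············██··     
·█··████········██···█     
······██········██···█     
·█·█·███·············█     
··█·············█···█·     
···············█······     
··········██····██····     
··········██··········     
                           
                           
                           
                           
                           


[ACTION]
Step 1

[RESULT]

Gen: 9                     
█████···██············     
█·········█···········     
·█·······█············     
·····████·············     
·······█·········██···     
····█··█········█···█·     
··█·····█·······██··██     
··█··█·█········██··██     
··█···█···············     
···············█·█····     
··········██····█·····     
··········██··········     
                           
                           
                           
                           
                           


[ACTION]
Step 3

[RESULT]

Gen: 12                    
████··················     
█··█··················     
······················     
··················██··     
················█···█·     
················█···█·     
··███··········█····█·     
··███·██········███···     
··██··██··············     
················██····     
··········██··········     
··········██··········     
                           
                           
                           
                           
                           


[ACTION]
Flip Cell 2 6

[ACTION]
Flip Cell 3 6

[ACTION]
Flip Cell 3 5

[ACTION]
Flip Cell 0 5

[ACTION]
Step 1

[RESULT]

Gen: 13                    
█████·················     
█··██·················     
·····██···············     
·····██············█··     
·················█··█·     
···█···········██··███     
··█·██·········█···█··     
·█····██········██····     
··█·████··········█···     
······················     
··········██··········     
··········██··········     
                           
                           
                           
                           
                           


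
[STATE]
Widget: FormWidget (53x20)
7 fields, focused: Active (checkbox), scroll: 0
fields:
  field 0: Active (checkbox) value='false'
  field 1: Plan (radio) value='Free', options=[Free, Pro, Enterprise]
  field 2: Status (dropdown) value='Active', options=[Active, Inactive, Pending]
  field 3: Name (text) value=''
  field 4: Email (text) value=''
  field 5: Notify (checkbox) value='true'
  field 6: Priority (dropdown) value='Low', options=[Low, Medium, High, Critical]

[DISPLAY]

> Active:     [ ]                                    
  Plan:       (●) Free  ( ) Pro  ( ) Enterprise      
  Status:     [Active                              ▼]
  Name:       [                                     ]
  Email:      [                                     ]
  Notify:     [x]                                    
  Priority:   [Low                                 ▼]
                                                     
                                                     
                                                     
                                                     
                                                     
                                                     
                                                     
                                                     
                                                     
                                                     
                                                     
                                                     
                                                     


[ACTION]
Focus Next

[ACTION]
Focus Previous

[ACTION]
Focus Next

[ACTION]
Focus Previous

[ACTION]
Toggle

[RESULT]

> Active:     [x]                                    
  Plan:       (●) Free  ( ) Pro  ( ) Enterprise      
  Status:     [Active                              ▼]
  Name:       [                                     ]
  Email:      [                                     ]
  Notify:     [x]                                    
  Priority:   [Low                                 ▼]
                                                     
                                                     
                                                     
                                                     
                                                     
                                                     
                                                     
                                                     
                                                     
                                                     
                                                     
                                                     
                                                     


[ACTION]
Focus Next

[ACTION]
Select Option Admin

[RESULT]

  Active:     [x]                                    
> Plan:       (●) Free  ( ) Pro  ( ) Enterprise      
  Status:     [Active                              ▼]
  Name:       [                                     ]
  Email:      [                                     ]
  Notify:     [x]                                    
  Priority:   [Low                                 ▼]
                                                     
                                                     
                                                     
                                                     
                                                     
                                                     
                                                     
                                                     
                                                     
                                                     
                                                     
                                                     
                                                     


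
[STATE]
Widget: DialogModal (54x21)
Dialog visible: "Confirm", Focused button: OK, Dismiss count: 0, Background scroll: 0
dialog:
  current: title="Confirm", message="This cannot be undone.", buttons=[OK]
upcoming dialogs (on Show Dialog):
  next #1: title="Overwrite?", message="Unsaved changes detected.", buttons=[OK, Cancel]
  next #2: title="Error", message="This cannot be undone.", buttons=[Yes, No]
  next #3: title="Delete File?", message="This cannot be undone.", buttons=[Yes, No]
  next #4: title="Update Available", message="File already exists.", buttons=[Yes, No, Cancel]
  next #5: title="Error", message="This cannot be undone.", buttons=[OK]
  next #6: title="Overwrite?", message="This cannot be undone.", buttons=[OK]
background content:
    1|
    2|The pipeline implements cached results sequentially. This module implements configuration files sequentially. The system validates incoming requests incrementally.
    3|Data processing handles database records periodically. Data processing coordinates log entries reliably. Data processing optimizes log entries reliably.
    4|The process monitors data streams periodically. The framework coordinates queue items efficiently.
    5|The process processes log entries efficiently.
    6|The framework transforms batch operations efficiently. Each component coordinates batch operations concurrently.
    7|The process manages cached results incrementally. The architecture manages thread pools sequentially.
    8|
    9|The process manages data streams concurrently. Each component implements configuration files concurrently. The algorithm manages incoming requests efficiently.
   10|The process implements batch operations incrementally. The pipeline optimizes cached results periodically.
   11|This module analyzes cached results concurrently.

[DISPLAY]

                                                      
The pipeline implements cached results sequentially. T
Data processing handles database records periodically.
The process monitors data streams periodically. The fr
The process processes log entries efficiently.        
The framework transforms batch operations efficiently.
The process manages cached results incrementally. The 
                                                      
The process ma┌────────────────────────┐ently. Each co
The process im│        Confirm         │incrementally.
This module an│ This cannot be undone. │urrently.     
              │          [OK]          │              
              └────────────────────────┘              
                                                      
                                                      
                                                      
                                                      
                                                      
                                                      
                                                      
                                                      


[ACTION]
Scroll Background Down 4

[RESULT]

The process processes log entries efficiently.        
The framework transforms batch operations efficiently.
The process manages cached results incrementally. The 
                                                      
The process manages data streams concurrently. Each co
The process implements batch operations incrementally.
This module analyzes cached results concurrently.     
                                                      
              ┌────────────────────────┐              
              │        Confirm         │              
              │ This cannot be undone. │              
              │          [OK]          │              
              └────────────────────────┘              
                                                      
                                                      
                                                      
                                                      
                                                      
                                                      
                                                      
                                                      


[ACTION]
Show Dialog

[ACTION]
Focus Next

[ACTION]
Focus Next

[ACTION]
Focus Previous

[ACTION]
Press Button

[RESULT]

The process processes log entries efficiently.        
The framework transforms batch operations efficiently.
The process manages cached results incrementally. The 
                                                      
The process manages data streams concurrently. Each co
The process implements batch operations incrementally.
This module analyzes cached results concurrently.     
                                                      
                                                      
                                                      
                                                      
                                                      
                                                      
                                                      
                                                      
                                                      
                                                      
                                                      
                                                      
                                                      
                                                      


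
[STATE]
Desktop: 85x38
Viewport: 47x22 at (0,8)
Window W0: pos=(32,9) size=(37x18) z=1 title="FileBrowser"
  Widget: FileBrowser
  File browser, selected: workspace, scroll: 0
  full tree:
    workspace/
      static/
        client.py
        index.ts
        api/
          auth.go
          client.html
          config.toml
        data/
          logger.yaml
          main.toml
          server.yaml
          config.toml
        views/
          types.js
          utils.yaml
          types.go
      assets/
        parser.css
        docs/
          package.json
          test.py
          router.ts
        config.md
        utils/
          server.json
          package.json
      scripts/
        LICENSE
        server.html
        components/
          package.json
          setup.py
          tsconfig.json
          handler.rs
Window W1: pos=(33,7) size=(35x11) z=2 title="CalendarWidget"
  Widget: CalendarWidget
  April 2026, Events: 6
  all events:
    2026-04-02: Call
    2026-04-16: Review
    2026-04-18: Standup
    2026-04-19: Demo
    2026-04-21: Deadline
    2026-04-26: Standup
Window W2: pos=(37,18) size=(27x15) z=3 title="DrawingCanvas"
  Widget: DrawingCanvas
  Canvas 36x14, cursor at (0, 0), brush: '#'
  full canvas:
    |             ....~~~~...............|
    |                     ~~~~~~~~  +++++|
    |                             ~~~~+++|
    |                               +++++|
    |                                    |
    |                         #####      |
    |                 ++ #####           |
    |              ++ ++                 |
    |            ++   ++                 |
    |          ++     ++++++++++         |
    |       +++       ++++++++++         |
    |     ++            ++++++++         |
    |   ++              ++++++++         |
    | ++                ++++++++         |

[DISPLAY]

                                 ┃ CalendarWidg
                                ┏┠─────────────
                                ┃┃            A
                                ┠┃Mo Tu We Th F
                                ┃┃       1  2* 
                                ┃┃ 6  7  8  9 1
                                ┃┃13 14 15 16* 
                                ┃┃20 21* 22 23 
                                ┃┃27 28 29 30  
                                ┃┗━━━━━━━━━━━━━
                                ┃    ┏━━━━━━━━━
                                ┃    ┃ DrawingC
                                ┃    ┠─────────
                                ┃    ┃+        
                                ┃    ┃         
                                ┃    ┃         
                                ┃    ┃         
                                ┃    ┃         
                                ┗━━━━┃         
                                     ┃         
                                     ┃         
                                     ┃         


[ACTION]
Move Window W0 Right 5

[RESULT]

                                 ┃ CalendarWidg
                                 ┠─────────────
                                 ┃            A
                                 ┃Mo Tu We Th F
                                 ┃       1  2* 
                                 ┃ 6  7  8  9 1
                                 ┃13 14 15 16* 
                                 ┃20 21* 22 23 
                                 ┃27 28 29 30  
                                 ┗━━━━━━━━━━━━━
                                     ┏━━━━━━━━━
                                     ┃ DrawingC
                                     ┠─────────
                                     ┃+        
                                     ┃         
                                     ┃         
                                     ┃         
                                     ┃         
                                     ┃         
                                     ┃         
                                     ┃         
                                     ┃         


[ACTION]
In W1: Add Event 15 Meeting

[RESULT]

                                 ┃ CalendarWidg
                                 ┠─────────────
                                 ┃            A
                                 ┃Mo Tu We Th F
                                 ┃       1  2* 
                                 ┃ 6  7  8  9 1
                                 ┃13 14 15* 16*
                                 ┃20 21* 22 23 
                                 ┃27 28 29 30  
                                 ┗━━━━━━━━━━━━━
                                     ┏━━━━━━━━━
                                     ┃ DrawingC
                                     ┠─────────
                                     ┃+        
                                     ┃         
                                     ┃         
                                     ┃         
                                     ┃         
                                     ┃         
                                     ┃         
                                     ┃         
                                     ┃         


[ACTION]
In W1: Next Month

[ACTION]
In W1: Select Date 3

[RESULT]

                                 ┃ CalendarWidg
                                 ┠─────────────
                                 ┃             
                                 ┃Mo Tu We Th F
                                 ┃             
                                 ┃ 4  5  6  7  
                                 ┃11 12 13 14 1
                                 ┃18 19 20 21 2
                                 ┃25 26 27 28 2
                                 ┗━━━━━━━━━━━━━
                                     ┏━━━━━━━━━
                                     ┃ DrawingC
                                     ┠─────────
                                     ┃+        
                                     ┃         
                                     ┃         
                                     ┃         
                                     ┃         
                                     ┃         
                                     ┃         
                                     ┃         
                                     ┃         


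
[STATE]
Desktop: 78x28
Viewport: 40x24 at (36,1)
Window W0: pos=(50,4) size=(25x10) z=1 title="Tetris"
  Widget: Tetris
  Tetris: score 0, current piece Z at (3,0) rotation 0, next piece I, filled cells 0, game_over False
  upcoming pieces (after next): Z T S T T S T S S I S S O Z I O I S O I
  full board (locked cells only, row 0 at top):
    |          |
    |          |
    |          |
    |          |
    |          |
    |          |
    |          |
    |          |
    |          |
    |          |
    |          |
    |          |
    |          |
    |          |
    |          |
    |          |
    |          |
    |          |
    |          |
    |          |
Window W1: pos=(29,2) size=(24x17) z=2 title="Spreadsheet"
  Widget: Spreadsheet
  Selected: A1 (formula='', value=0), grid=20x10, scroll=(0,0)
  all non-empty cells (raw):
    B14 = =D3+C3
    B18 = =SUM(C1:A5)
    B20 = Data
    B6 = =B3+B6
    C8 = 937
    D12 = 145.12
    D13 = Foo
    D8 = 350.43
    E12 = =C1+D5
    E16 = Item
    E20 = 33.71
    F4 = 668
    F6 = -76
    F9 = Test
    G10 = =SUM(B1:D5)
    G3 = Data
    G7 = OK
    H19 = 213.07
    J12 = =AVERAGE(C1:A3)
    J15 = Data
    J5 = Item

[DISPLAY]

                                        
━━━━━━━━━━━━━━━━┓                       
dsheet          ┃                       
────────────────┨━━━━━━━━━━━━━━━━━━━━━┓ 
                ┃etris                ┃ 
 A       B      ┃─────────────────────┨ 
----------------┃        │Next:       ┃ 
   [0]       0  ┃        │████        ┃ 
     0       0  ┃        │            ┃ 
     0       0  ┃        │            ┃ 
     0       0  ┃        │            ┃ 
     0       0  ┃        │            ┃ 
     0#CIRC!    ┃━━━━━━━━━━━━━━━━━━━━━┛ 
     0       0  ┃                       
     0       0  ┃                       
     0       0  ┃                       
     0       0  ┃                       
━━━━━━━━━━━━━━━━┛                       
                                        
                                        
                                        
                                        
                                        
                                        


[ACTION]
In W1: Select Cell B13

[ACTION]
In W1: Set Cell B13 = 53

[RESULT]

                                        
━━━━━━━━━━━━━━━━┓                       
dsheet          ┃                       
────────────────┨━━━━━━━━━━━━━━━━━━━━━┓ 
3               ┃etris                ┃ 
 A       B      ┃─────────────────────┨ 
----------------┃        │Next:       ┃ 
     0       0  ┃        │████        ┃ 
     0       0  ┃        │            ┃ 
     0       0  ┃        │            ┃ 
     0       0  ┃        │            ┃ 
     0       0  ┃        │            ┃ 
     0#CIRC!    ┃━━━━━━━━━━━━━━━━━━━━━┛ 
     0       0  ┃                       
     0       0  ┃                       
     0       0  ┃                       
     0       0  ┃                       
━━━━━━━━━━━━━━━━┛                       
                                        
                                        
                                        
                                        
                                        
                                        


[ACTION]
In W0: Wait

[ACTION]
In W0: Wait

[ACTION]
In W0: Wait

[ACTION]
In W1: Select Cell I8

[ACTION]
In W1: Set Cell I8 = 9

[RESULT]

                                        
━━━━━━━━━━━━━━━━┓                       
dsheet          ┃                       
────────────────┨━━━━━━━━━━━━━━━━━━━━━┓ 
                ┃etris                ┃ 
 A       B      ┃─────────────────────┨ 
----------------┃        │Next:       ┃ 
     0       0  ┃        │████        ┃ 
     0       0  ┃        │            ┃ 
     0       0  ┃        │            ┃ 
     0       0  ┃        │            ┃ 
     0       0  ┃        │            ┃ 
     0#CIRC!    ┃━━━━━━━━━━━━━━━━━━━━━┛ 
     0       0  ┃                       
     0       0  ┃                       
     0       0  ┃                       
     0       0  ┃                       
━━━━━━━━━━━━━━━━┛                       
                                        
                                        
                                        
                                        
                                        
                                        


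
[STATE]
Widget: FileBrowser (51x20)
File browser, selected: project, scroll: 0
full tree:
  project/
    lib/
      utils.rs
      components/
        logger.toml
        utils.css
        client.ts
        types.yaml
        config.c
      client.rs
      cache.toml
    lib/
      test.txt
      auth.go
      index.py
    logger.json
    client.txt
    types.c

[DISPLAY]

> [-] project/                                     
    [+] lib/                                       
    [+] lib/                                       
    logger.json                                    
    client.txt                                     
    types.c                                        
                                                   
                                                   
                                                   
                                                   
                                                   
                                                   
                                                   
                                                   
                                                   
                                                   
                                                   
                                                   
                                                   
                                                   


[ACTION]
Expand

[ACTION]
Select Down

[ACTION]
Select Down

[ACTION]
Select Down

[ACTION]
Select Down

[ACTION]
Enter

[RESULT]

  [-] project/                                     
    [+] lib/                                       
    [+] lib/                                       
    logger.json                                    
  > client.txt                                     
    types.c                                        
                                                   
                                                   
                                                   
                                                   
                                                   
                                                   
                                                   
                                                   
                                                   
                                                   
                                                   
                                                   
                                                   
                                                   


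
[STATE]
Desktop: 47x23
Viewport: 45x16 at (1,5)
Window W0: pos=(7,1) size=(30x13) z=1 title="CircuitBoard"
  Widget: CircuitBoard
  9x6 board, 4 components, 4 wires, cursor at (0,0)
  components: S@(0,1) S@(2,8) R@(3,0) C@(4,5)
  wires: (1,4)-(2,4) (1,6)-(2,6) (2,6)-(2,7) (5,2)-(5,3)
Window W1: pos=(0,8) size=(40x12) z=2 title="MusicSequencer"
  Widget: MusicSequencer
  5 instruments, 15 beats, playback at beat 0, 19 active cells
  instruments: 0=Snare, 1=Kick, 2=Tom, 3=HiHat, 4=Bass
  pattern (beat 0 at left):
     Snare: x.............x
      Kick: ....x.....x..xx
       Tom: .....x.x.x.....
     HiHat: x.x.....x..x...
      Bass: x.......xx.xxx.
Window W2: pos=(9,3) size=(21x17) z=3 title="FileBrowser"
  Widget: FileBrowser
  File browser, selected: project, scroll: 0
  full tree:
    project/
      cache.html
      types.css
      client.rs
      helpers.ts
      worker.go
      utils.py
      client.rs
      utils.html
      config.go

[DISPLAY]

      ┃0┠───────────────────┨      ┃         
      ┃ ┃> [-] project/     ┃      ┃         
      ┃1┃    cache.html     ┃      ┃         
━━━━━━━━┃    types.css      ┃━━━━━━━━━┓      
 MusicSe┃    client.rs      ┃         ┃      
────────┃    helpers.ts     ┃─────────┨      
      ▼1┃    worker.go      ┃         ┃      
 Snare█·┃    utils.py       ┃         ┃      
  Kick··┃    client.rs      ┃         ┃      
   Tom··┃    utils.html     ┃         ┃      
 HiHat█·┃    config.go      ┃         ┃      
  Bass█·┃                   ┃         ┃      
        ┃                   ┃         ┃      
        ┃                   ┃         ┃      
━━━━━━━━┗━━━━━━━━━━━━━━━━━━━┛━━━━━━━━━┛      
                                             


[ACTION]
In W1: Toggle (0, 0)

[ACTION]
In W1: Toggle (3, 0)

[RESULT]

      ┃0┠───────────────────┨      ┃         
      ┃ ┃> [-] project/     ┃      ┃         
      ┃1┃    cache.html     ┃      ┃         
━━━━━━━━┃    types.css      ┃━━━━━━━━━┓      
 MusicSe┃    client.rs      ┃         ┃      
────────┃    helpers.ts     ┃─────────┨      
      ▼1┃    worker.go      ┃         ┃      
 Snare··┃    utils.py       ┃         ┃      
  Kick··┃    client.rs      ┃         ┃      
   Tom··┃    utils.html     ┃         ┃      
 HiHat··┃    config.go      ┃         ┃      
  Bass█·┃                   ┃         ┃      
        ┃                   ┃         ┃      
        ┃                   ┃         ┃      
━━━━━━━━┗━━━━━━━━━━━━━━━━━━━┛━━━━━━━━━┛      
                                             


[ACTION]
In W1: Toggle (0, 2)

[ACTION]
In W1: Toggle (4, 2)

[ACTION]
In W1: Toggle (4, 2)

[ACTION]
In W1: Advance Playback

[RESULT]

      ┃0┠───────────────────┨      ┃         
      ┃ ┃> [-] project/     ┃      ┃         
      ┃1┃    cache.html     ┃      ┃         
━━━━━━━━┃    types.css      ┃━━━━━━━━━┓      
 MusicSe┃    client.rs      ┃         ┃      
────────┃    helpers.ts     ┃─────────┨      
      0▼┃    worker.go      ┃         ┃      
 Snare··┃    utils.py       ┃         ┃      
  Kick··┃    client.rs      ┃         ┃      
   Tom··┃    utils.html     ┃         ┃      
 HiHat··┃    config.go      ┃         ┃      
  Bass█·┃                   ┃         ┃      
        ┃                   ┃         ┃      
        ┃                   ┃         ┃      
━━━━━━━━┗━━━━━━━━━━━━━━━━━━━┛━━━━━━━━━┛      
                                             


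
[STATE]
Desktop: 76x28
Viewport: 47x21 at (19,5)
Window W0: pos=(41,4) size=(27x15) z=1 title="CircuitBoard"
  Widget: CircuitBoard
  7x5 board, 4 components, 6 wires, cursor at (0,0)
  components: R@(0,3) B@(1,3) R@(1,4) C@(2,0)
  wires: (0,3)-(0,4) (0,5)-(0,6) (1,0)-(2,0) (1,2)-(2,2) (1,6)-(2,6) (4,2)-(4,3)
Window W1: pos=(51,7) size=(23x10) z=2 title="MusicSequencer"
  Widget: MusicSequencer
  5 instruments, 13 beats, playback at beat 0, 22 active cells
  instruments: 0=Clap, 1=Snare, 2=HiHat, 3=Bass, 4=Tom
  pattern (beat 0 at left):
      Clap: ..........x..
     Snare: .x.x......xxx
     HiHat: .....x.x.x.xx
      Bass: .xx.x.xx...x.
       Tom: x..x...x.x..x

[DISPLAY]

                      ┃ CircuitBoard           
                      ┠────────────────────────
                      ┃   0 1 2 ┏━━━━━━━━━━━━━━
                      ┃0  [.]   ┃ MusicSequence
                      ┃         ┠──────────────
                      ┃1   ·    ┃      ▼1234567
                      ┃    │    ┃  Clap········
                      ┃2   C    ┃ Snare·█·█····
                      ┃         ┃ HiHat·····█·█
                      ┃3        ┃  Bass·██·█·██
                      ┃         ┃   Tom█··█···█
                      ┃4        ┗━━━━━━━━━━━━━━
                      ┃Cursor: (0,0)           
                      ┗━━━━━━━━━━━━━━━━━━━━━━━━
                                               
                                               
                                               
                                               
                                               
                                               
                                               


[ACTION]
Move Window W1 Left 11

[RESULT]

                      ┃ CircuitBoard           
                      ┠────────────────────────
                     ┏━━━━━━━━━━━━━━━━━━━━━┓   
                     ┃ MusicSequencer      ┃   
                     ┠─────────────────────┨   
                     ┃      ▼123456789012  ┃   
                     ┃  Clap··········█··  ┃   
                     ┃ Snare·█·█······███  ┃   
                     ┃ HiHat·····█·█·█·██  ┃   
                     ┃  Bass·██·█·██···█·  ┃   
                     ┃   Tom█··█···█·█··█  ┃   
                     ┗━━━━━━━━━━━━━━━━━━━━━┛   
                      ┃Cursor: (0,0)           
                      ┗━━━━━━━━━━━━━━━━━━━━━━━━
                                               
                                               
                                               
                                               
                                               
                                               
                                               


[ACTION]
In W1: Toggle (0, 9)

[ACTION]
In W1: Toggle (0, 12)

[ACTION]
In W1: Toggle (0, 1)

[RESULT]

                      ┃ CircuitBoard           
                      ┠────────────────────────
                     ┏━━━━━━━━━━━━━━━━━━━━━┓   
                     ┃ MusicSequencer      ┃   
                     ┠─────────────────────┨   
                     ┃      ▼123456789012  ┃   
                     ┃  Clap·█·······██·█  ┃   
                     ┃ Snare·█·█······███  ┃   
                     ┃ HiHat·····█·█·█·██  ┃   
                     ┃  Bass·██·█·██···█·  ┃   
                     ┃   Tom█··█···█·█··█  ┃   
                     ┗━━━━━━━━━━━━━━━━━━━━━┛   
                      ┃Cursor: (0,0)           
                      ┗━━━━━━━━━━━━━━━━━━━━━━━━
                                               
                                               
                                               
                                               
                                               
                                               
                                               


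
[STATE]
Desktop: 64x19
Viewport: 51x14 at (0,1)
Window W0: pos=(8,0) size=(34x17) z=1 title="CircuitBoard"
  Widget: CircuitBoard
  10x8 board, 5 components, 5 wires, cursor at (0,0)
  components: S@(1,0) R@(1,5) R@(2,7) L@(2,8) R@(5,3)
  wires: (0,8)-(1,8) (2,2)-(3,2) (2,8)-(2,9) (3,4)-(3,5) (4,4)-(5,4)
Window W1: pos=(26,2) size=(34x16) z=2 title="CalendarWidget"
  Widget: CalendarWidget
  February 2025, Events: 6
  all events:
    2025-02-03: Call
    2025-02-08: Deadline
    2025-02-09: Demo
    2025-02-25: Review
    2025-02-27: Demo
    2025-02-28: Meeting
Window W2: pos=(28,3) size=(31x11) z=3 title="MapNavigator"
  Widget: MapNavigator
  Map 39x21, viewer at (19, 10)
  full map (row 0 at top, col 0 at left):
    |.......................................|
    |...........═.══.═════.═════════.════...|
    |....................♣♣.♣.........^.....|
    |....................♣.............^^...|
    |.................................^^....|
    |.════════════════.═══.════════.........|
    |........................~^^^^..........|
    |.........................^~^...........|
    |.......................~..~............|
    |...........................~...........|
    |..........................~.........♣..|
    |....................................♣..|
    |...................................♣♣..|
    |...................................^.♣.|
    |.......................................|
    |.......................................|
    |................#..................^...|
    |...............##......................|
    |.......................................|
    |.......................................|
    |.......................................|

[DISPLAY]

        ┃ CircuitBoard                   ┃         
        ┠─────────────────┏━━━━━━━━━━━━━━━━━━━━━━━━
        ┃   0 1 2 3 4 5 6 ┃ ┏━━━━━━━━━━━━━━━━━━━━━━
        ┃0  [.]           ┠─┃ MapNavigator         
        ┃                 ┃ ┠──────────────────────
        ┃1   S            ┃M┃....................^~
        ┃                 ┃ ┃..................~..~
        ┃2           ·    ┃ ┃......................
        ┃            │    ┃1┃..............@......~
        ┃3           ·    ┃1┃......................
        ┃                 ┃2┃......................
        ┃4                ┃ ┃......................
        ┃                 ┃ ┗━━━━━━━━━━━━━━━━━━━━━━
        ┃5               R┃                        


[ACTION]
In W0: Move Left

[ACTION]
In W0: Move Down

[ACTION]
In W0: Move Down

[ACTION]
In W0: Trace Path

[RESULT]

        ┃ CircuitBoard                   ┃         
        ┠─────────────────┏━━━━━━━━━━━━━━━━━━━━━━━━
        ┃   0 1 2 3 4 5 6 ┃ ┏━━━━━━━━━━━━━━━━━━━━━━
        ┃0                ┠─┃ MapNavigator         
        ┃                 ┃ ┠──────────────────────
        ┃1   S            ┃M┃....................^~
        ┃                 ┃ ┃..................~..~
        ┃2  [.]      ·    ┃ ┃......................
        ┃            │    ┃1┃..............@......~
        ┃3           ·    ┃1┃......................
        ┃                 ┃2┃......................
        ┃4                ┃ ┃......................
        ┃                 ┃ ┗━━━━━━━━━━━━━━━━━━━━━━
        ┃5               R┃                        
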